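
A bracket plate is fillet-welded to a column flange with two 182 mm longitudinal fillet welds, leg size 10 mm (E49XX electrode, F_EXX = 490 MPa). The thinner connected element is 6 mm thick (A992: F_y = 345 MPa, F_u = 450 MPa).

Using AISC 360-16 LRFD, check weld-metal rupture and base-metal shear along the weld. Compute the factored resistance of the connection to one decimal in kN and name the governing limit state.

Weld metal: throat = 0.707×10 = 7.07 mm, L = 2×182 = 364 mm. φR_n = 0.75 × 0.6 × 490 × 7.07 × 364 = 567.5 kN.
Base metal shear (6 mm plate): yield φR_n = 1.0×0.6×345×6×364 = 452.1 kN; rupture φR_n = 0.75×0.6×450×6×364 = 442.3 kN; take 442.3 kN (rupture).
Governing: min(567.5, 442.3) = 442.3 kN → base-metal shear.

442.3 kN (base-metal shear governs)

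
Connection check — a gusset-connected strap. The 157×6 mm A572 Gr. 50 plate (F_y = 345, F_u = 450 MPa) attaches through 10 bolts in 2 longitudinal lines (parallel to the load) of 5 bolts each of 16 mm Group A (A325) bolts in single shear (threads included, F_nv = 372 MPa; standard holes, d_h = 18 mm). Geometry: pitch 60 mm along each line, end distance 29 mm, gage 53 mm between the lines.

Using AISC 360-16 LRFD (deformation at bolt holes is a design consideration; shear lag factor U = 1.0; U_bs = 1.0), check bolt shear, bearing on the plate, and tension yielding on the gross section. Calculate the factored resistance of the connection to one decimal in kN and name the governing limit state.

Bolt shear: A_b = π(16)²/4 = 201.06 mm². φR_n = 0.75 × 372 × 201.06 × 10 × 1 = 561.0 kN.
Bearing (6 mm plate, F_u = 450 MPa): end bolts L_c = 29 − 18/2 = 20, R_n = min(1.2×20×6×450, 2.4×16×6×450) = 64.8 kN/bolt; interior L_c = 60 − 18 = 42, R_n = 103.68 kN/bolt. φR_n = 0.75 × (2×64.8 + 8×103.68) = 719.3 kN.
Tension yield (gross): A_g = 157×6 = 942 mm². φR_n = 0.90 × 345 × 942 = 292.5 kN.
Governing: min(561.0, 719.3, 292.5) = 292.5 kN → gross-section yield.

292.5 kN (gross-section yield governs)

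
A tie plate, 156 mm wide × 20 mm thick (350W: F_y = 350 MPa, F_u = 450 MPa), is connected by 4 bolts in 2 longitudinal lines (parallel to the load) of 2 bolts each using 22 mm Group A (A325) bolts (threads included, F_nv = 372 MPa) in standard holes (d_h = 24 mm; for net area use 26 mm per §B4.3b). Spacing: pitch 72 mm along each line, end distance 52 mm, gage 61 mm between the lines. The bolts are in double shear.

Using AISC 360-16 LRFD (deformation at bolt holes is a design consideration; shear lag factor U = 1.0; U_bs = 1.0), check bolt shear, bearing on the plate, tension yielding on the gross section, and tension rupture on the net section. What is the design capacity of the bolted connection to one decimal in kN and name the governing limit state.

702.0 kN (net-section rupture governs)

Bolt shear: A_b = π(22)²/4 = 380.13 mm². φR_n = 0.75 × 372 × 380.13 × 4 × 2 = 848.5 kN.
Bearing (20 mm plate, F_u = 450 MPa): end bolts L_c = 52 − 24/2 = 40, R_n = min(1.2×40×20×450, 2.4×22×20×450) = 432 kN/bolt; interior L_c = 72 − 24 = 48, R_n = 475.2 kN/bolt. φR_n = 0.75 × (2×432 + 2×475.2) = 1360.8 kN.
Tension yield (gross): A_g = 156×20 = 3120 mm². φR_n = 0.90 × 350 × 3120 = 982.8 kN.
Tension rupture (net): A_n = (156 − 2×26)×20 = 2080 mm² (U = 1.0, A_e = A_n). φR_n = 0.75 × 450 × 2080 = 702.0 kN.
Governing: min(848.5, 1360.8, 982.8, 702.0) = 702.0 kN → net-section rupture.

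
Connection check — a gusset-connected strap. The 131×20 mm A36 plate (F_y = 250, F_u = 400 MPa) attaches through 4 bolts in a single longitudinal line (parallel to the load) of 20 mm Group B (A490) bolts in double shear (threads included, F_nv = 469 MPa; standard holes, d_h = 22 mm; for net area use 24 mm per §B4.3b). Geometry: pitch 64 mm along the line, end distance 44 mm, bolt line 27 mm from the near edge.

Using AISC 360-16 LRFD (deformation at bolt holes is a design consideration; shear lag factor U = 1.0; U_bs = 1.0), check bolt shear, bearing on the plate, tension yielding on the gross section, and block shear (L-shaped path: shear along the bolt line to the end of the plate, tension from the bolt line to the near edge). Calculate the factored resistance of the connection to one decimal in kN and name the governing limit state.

589.5 kN (gross-section yield governs)

Bolt shear: A_b = π(20)²/4 = 314.16 mm². φR_n = 0.75 × 469 × 314.16 × 4 × 2 = 884.0 kN.
Bearing (20 mm plate, F_u = 400 MPa): end bolts L_c = 44 − 22/2 = 33, R_n = min(1.2×33×20×400, 2.4×20×20×400) = 316.8 kN/bolt; interior L_c = 64 − 22 = 42, R_n = 384 kN/bolt. φR_n = 0.75 × (1×316.8 + 3×384) = 1101.6 kN.
Tension yield (gross): A_g = 131×20 = 2620 mm². φR_n = 0.90 × 250 × 2620 = 589.5 kN.
Block shear: shear path 1×[44+3×64] = 1×236 mm, A_gv = 4720, A_nv = 1×(236 − 3.5×24)×20 = 3040 mm²; tension to near edge: (27 − 0.5×24)×20 = 300 mm². R_n = min(0.6×400×3040, 0.6×250×4720) + 1.0×400×300 = min(729.6, 708) + 120 = 828 kN. φR_n = 0.75 × 828 = 621.0 kN.
Governing: min(884.0, 1101.6, 589.5, 621.0) = 589.5 kN → gross-section yield.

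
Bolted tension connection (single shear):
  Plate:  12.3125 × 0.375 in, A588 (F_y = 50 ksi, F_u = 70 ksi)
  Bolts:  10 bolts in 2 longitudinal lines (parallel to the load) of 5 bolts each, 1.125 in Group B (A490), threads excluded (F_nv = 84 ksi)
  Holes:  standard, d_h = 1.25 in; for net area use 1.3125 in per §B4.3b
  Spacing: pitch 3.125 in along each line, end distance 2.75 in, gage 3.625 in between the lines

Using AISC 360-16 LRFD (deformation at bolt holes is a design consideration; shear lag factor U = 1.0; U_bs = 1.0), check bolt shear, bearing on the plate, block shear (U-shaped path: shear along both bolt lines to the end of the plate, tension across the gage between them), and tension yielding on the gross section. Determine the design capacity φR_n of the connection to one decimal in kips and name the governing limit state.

207.8 kips (gross-section yield governs)

Bolt shear: A_b = π(1.125)²/4 = 0.99402 in². φR_n = 0.75 × 84 × 0.99402 × 10 × 1 = 626.2 kips.
Bearing (0.375 in plate, F_u = 70 ksi): end bolts L_c = 2.75 − 1.25/2 = 2.125, R_n = min(1.2×2.125×0.375×70, 2.4×1.125×0.375×70) = 66.938 kips/bolt; interior L_c = 3.125 − 1.25 = 1.875, R_n = 59.063 kips/bolt. φR_n = 0.75 × (2×66.938 + 8×59.063) = 454.8 kips.
Block shear: shear path 2×[2.75+4×3.125] = 2×15.25 in, A_gv = 11.438, A_nv = 2×(15.25 − 4.5×1.3125)×0.375 = 7.0078 in²; tension across gage: (3.625 − 1×1.3125)×0.375 = 0.86719 in². R_n = min(0.6×70×7.0078, 0.6×50×11.438) + 1.0×70×0.86719 = min(294.33, 343.14) + 60.703 = 355.03 kips. φR_n = 0.75 × 355.03 = 266.3 kips.
Tension yield (gross): A_g = 12.3125×0.375 = 4.6172 in². φR_n = 0.90 × 50 × 4.6172 = 207.8 kips.
Governing: min(626.2, 454.8, 266.3, 207.8) = 207.8 kips → gross-section yield.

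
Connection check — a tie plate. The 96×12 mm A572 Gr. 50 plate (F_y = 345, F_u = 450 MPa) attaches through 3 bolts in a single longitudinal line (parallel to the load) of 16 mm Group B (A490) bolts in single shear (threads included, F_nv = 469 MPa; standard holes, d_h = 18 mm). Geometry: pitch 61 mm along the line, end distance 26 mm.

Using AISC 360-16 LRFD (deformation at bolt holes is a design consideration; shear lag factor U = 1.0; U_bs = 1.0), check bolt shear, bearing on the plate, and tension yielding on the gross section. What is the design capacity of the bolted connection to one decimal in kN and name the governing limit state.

212.2 kN (bolt shear governs)

Bolt shear: A_b = π(16)²/4 = 201.06 mm². φR_n = 0.75 × 469 × 201.06 × 3 × 1 = 212.2 kN.
Bearing (12 mm plate, F_u = 450 MPa): end bolts L_c = 26 − 18/2 = 17, R_n = min(1.2×17×12×450, 2.4×16×12×450) = 110.16 kN/bolt; interior L_c = 61 − 18 = 43, R_n = 207.36 kN/bolt. φR_n = 0.75 × (1×110.16 + 2×207.36) = 393.7 kN.
Tension yield (gross): A_g = 96×12 = 1152 mm². φR_n = 0.90 × 345 × 1152 = 357.7 kN.
Governing: min(212.2, 393.7, 357.7) = 212.2 kN → bolt shear.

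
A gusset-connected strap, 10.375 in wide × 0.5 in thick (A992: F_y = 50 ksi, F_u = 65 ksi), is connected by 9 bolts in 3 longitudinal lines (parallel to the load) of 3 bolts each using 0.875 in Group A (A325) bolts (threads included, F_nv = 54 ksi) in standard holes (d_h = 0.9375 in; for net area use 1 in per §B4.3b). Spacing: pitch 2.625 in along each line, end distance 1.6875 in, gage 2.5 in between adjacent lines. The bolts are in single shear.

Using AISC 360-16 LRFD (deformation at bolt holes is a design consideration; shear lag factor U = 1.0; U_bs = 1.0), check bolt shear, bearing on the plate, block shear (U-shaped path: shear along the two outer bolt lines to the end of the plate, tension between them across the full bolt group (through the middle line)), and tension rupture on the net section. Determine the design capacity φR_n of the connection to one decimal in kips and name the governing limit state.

179.8 kips (net-section rupture governs)

Bolt shear: A_b = π(0.875)²/4 = 0.60132 in². φR_n = 0.75 × 54 × 0.60132 × 9 × 1 = 219.2 kips.
Bearing (0.5 in plate, F_u = 65 ksi): end bolts L_c = 1.6875 − 0.9375/2 = 1.21875, R_n = min(1.2×1.21875×0.5×65, 2.4×0.875×0.5×65) = 47.531 kips/bolt; interior L_c = 2.625 − 0.9375 = 1.6875, R_n = 65.813 kips/bolt. φR_n = 0.75 × (3×47.531 + 6×65.813) = 403.1 kips.
Block shear: shear path 2×[1.6875+2×2.625] = 2×6.9375 in, A_gv = 6.9375, A_nv = 2×(6.9375 − 2.5×1)×0.5 = 4.4375 in²; tension across gage: (5 − 2×1)×0.5 = 1.5 in². R_n = min(0.6×65×4.4375, 0.6×50×6.9375) + 1.0×65×1.5 = min(173.06, 208.13) + 97.5 = 270.56 kips. φR_n = 0.75 × 270.56 = 202.9 kips.
Tension rupture (net): A_n = (10.375 − 3×1)×0.5 = 3.6875 in² (U = 1.0, A_e = A_n). φR_n = 0.75 × 65 × 3.6875 = 179.8 kips.
Governing: min(219.2, 403.1, 202.9, 179.8) = 179.8 kips → net-section rupture.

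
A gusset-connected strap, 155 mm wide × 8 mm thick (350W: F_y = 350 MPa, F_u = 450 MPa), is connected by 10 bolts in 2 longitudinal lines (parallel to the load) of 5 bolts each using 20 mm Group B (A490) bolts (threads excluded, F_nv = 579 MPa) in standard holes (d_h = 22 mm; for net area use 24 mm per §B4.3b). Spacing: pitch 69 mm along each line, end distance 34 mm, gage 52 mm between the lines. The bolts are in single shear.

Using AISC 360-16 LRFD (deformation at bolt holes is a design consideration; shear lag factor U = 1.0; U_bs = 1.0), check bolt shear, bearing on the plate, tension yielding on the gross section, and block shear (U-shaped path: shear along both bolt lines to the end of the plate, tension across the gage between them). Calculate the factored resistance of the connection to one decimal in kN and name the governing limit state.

390.6 kN (gross-section yield governs)

Bolt shear: A_b = π(20)²/4 = 314.16 mm². φR_n = 0.75 × 579 × 314.16 × 10 × 1 = 1364.2 kN.
Bearing (8 mm plate, F_u = 450 MPa): end bolts L_c = 34 − 22/2 = 23, R_n = min(1.2×23×8×450, 2.4×20×8×450) = 99.36 kN/bolt; interior L_c = 69 − 22 = 47, R_n = 172.8 kN/bolt. φR_n = 0.75 × (2×99.36 + 8×172.8) = 1185.8 kN.
Tension yield (gross): A_g = 155×8 = 1240 mm². φR_n = 0.90 × 350 × 1240 = 390.6 kN.
Block shear: shear path 2×[34+4×69] = 2×310 mm, A_gv = 4960, A_nv = 2×(310 − 4.5×24)×8 = 3232 mm²; tension across gage: (52 − 1×24)×8 = 224 mm². R_n = min(0.6×450×3232, 0.6×350×4960) + 1.0×450×224 = min(872.64, 1041.6) + 100.8 = 973.44 kN. φR_n = 0.75 × 973.44 = 730.1 kN.
Governing: min(1364.2, 1185.8, 390.6, 730.1) = 390.6 kN → gross-section yield.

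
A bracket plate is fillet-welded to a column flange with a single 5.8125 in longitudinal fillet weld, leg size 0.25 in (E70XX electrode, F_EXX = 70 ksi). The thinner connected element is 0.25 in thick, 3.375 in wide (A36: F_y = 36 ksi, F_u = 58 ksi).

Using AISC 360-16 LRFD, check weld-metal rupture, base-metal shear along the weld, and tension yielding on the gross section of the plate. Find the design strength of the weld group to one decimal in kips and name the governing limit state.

Weld metal: throat = 0.707×0.25 = 0.17675 in, L = 5.8125 in. φR_n = 0.75 × 0.6 × 70 × 0.17675 × 5.8125 = 32.4 kips.
Base metal shear (0.25 in plate): yield φR_n = 1.0×0.6×36×0.25×5.8125 = 31.4 kips; rupture φR_n = 0.75×0.6×58×0.25×5.8125 = 37.9 kips; take 31.4 kips (yield).
Tension yield (gross): A_g = 3.375×0.25 = 0.84375 in². φR_n = 0.90 × 36 × 0.84375 = 27.3 kips.
Governing: min(32.4, 31.4, 27.3) = 27.3 kips → gross-section yield.

27.3 kips (gross-section yield governs)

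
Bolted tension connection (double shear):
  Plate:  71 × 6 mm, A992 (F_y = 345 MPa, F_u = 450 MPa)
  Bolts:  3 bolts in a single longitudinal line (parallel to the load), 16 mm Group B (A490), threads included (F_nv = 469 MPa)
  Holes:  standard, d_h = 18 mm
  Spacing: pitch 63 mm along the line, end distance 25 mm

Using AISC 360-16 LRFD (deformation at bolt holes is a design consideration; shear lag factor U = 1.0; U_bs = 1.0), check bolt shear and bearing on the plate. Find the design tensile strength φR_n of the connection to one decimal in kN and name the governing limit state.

194.4 kN (bearing governs)

Bolt shear: A_b = π(16)²/4 = 201.06 mm². φR_n = 0.75 × 469 × 201.06 × 3 × 2 = 424.3 kN.
Bearing (6 mm plate, F_u = 450 MPa): end bolts L_c = 25 − 18/2 = 16, R_n = min(1.2×16×6×450, 2.4×16×6×450) = 51.84 kN/bolt; interior L_c = 63 − 18 = 45, R_n = 103.68 kN/bolt. φR_n = 0.75 × (1×51.84 + 2×103.68) = 194.4 kN.
Governing: min(424.3, 194.4) = 194.4 kN → bearing.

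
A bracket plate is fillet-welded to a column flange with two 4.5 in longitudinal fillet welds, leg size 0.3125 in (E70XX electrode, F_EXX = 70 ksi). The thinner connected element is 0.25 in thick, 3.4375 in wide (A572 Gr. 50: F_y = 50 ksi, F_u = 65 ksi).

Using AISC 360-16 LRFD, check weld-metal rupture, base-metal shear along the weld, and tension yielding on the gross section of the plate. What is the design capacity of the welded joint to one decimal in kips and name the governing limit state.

38.7 kips (gross-section yield governs)

Weld metal: throat = 0.707×0.3125 = 0.22094 in, L = 2×4.5 = 9 in. φR_n = 0.75 × 0.6 × 70 × 0.22094 × 9 = 62.6 kips.
Base metal shear (0.25 in plate): yield φR_n = 1.0×0.6×50×0.25×9 = 67.5 kips; rupture φR_n = 0.75×0.6×65×0.25×9 = 65.8 kips; take 65.8 kips (rupture).
Tension yield (gross): A_g = 3.4375×0.25 = 0.85938 in². φR_n = 0.90 × 50 × 0.85938 = 38.7 kips.
Governing: min(62.6, 65.8, 38.7) = 38.7 kips → gross-section yield.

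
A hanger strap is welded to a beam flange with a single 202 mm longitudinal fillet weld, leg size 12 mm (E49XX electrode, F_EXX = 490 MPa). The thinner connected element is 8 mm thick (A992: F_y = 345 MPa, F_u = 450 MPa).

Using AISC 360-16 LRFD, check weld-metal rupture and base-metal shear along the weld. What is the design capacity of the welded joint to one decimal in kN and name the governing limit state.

327.2 kN (base-metal shear governs)

Weld metal: throat = 0.707×12 = 8.484 mm, L = 202 mm. φR_n = 0.75 × 0.6 × 490 × 8.484 × 202 = 377.9 kN.
Base metal shear (8 mm plate): yield φR_n = 1.0×0.6×345×8×202 = 334.5 kN; rupture φR_n = 0.75×0.6×450×8×202 = 327.2 kN; take 327.2 kN (rupture).
Governing: min(377.9, 327.2) = 327.2 kN → base-metal shear.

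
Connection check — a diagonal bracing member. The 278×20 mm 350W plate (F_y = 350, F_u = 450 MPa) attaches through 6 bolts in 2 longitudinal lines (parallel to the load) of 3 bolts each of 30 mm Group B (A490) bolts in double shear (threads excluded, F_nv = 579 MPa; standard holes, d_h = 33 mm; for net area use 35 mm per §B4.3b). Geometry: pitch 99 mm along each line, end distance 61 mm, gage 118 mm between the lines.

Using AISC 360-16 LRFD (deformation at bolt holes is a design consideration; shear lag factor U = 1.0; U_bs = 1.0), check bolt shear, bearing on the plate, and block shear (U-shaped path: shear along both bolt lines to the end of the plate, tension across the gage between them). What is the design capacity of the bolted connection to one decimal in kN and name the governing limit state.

Bolt shear: A_b = π(30)²/4 = 706.86 mm². φR_n = 0.75 × 579 × 706.86 × 6 × 2 = 3683.4 kN.
Bearing (20 mm plate, F_u = 450 MPa): end bolts L_c = 61 − 33/2 = 44.5, R_n = min(1.2×44.5×20×450, 2.4×30×20×450) = 480.6 kN/bolt; interior L_c = 99 − 33 = 66, R_n = 648 kN/bolt. φR_n = 0.75 × (2×480.6 + 4×648) = 2664.9 kN.
Block shear: shear path 2×[61+2×99] = 2×259 mm, A_gv = 10360, A_nv = 2×(259 − 2.5×35)×20 = 6860 mm²; tension across gage: (118 − 1×35)×20 = 1660 mm². R_n = min(0.6×450×6860, 0.6×350×10360) + 1.0×450×1660 = min(1852.2, 2175.6) + 747 = 2599.2 kN. φR_n = 0.75 × 2599.2 = 1949.4 kN.
Governing: min(3683.4, 2664.9, 1949.4) = 1949.4 kN → block shear.

1949.4 kN (block shear governs)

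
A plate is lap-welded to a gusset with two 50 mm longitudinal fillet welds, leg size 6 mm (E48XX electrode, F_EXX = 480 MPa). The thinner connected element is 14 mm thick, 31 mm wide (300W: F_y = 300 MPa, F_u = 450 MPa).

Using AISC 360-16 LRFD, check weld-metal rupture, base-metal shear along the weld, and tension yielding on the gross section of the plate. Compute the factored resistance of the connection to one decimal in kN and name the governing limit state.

Weld metal: throat = 0.707×6 = 4.242 mm, L = 2×50 = 100 mm. φR_n = 0.75 × 0.6 × 480 × 4.242 × 100 = 91.6 kN.
Base metal shear (14 mm plate): yield φR_n = 1.0×0.6×300×14×100 = 252.0 kN; rupture φR_n = 0.75×0.6×450×14×100 = 283.5 kN; take 252.0 kN (yield).
Tension yield (gross): A_g = 31×14 = 434 mm². φR_n = 0.90 × 300 × 434 = 117.2 kN.
Governing: min(91.6, 252.0, 117.2) = 91.6 kN → weld metal.

91.6 kN (weld metal governs)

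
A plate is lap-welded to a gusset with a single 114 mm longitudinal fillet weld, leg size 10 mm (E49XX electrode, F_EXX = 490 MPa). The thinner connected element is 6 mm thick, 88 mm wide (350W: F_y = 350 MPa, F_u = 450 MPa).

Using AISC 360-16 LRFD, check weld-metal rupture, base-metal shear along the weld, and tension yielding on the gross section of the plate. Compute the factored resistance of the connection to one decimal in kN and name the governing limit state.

Weld metal: throat = 0.707×10 = 7.07 mm, L = 114 mm. φR_n = 0.75 × 0.6 × 490 × 7.07 × 114 = 177.7 kN.
Base metal shear (6 mm plate): yield φR_n = 1.0×0.6×350×6×114 = 143.6 kN; rupture φR_n = 0.75×0.6×450×6×114 = 138.5 kN; take 138.5 kN (rupture).
Tension yield (gross): A_g = 88×6 = 528 mm². φR_n = 0.90 × 350 × 528 = 166.3 kN.
Governing: min(177.7, 138.5, 166.3) = 138.5 kN → base-metal shear.

138.5 kN (base-metal shear governs)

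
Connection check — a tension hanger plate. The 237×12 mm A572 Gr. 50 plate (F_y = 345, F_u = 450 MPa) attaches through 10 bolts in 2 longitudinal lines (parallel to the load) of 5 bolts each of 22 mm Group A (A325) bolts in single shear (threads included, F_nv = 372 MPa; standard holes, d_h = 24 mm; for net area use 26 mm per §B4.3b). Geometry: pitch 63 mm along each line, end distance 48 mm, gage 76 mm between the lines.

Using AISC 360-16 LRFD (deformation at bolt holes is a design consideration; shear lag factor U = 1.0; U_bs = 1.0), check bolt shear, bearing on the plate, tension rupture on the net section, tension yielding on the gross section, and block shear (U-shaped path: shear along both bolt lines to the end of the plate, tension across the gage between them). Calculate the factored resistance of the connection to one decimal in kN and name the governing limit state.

749.3 kN (net-section rupture governs)

Bolt shear: A_b = π(22)²/4 = 380.13 mm². φR_n = 0.75 × 372 × 380.13 × 10 × 1 = 1060.6 kN.
Bearing (12 mm plate, F_u = 450 MPa): end bolts L_c = 48 − 24/2 = 36, R_n = min(1.2×36×12×450, 2.4×22×12×450) = 233.28 kN/bolt; interior L_c = 63 − 24 = 39, R_n = 252.72 kN/bolt. φR_n = 0.75 × (2×233.28 + 8×252.72) = 1866.2 kN.
Tension rupture (net): A_n = (237 − 2×26)×12 = 2220 mm² (U = 1.0, A_e = A_n). φR_n = 0.75 × 450 × 2220 = 749.3 kN.
Tension yield (gross): A_g = 237×12 = 2844 mm². φR_n = 0.90 × 345 × 2844 = 883.1 kN.
Block shear: shear path 2×[48+4×63] = 2×300 mm, A_gv = 7200, A_nv = 2×(300 − 4.5×26)×12 = 4392 mm²; tension across gage: (76 − 1×26)×12 = 600 mm². R_n = min(0.6×450×4392, 0.6×345×7200) + 1.0×450×600 = min(1185.8, 1490.4) + 270 = 1455.8 kN. φR_n = 0.75 × 1455.8 = 1091.9 kN.
Governing: min(1060.6, 1866.2, 749.3, 883.1, 1091.9) = 749.3 kN → net-section rupture.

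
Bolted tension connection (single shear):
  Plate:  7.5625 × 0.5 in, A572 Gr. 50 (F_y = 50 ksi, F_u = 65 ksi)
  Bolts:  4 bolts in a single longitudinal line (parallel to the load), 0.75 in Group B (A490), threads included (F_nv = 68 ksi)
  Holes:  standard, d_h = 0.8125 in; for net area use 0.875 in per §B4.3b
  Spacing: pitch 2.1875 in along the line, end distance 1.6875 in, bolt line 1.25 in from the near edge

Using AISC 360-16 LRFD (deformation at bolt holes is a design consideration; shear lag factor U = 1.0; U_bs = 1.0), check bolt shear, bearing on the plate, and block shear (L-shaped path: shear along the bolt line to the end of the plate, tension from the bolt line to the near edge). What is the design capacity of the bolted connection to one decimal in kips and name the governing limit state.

90.1 kips (bolt shear governs)

Bolt shear: A_b = π(0.75)²/4 = 0.44179 in². φR_n = 0.75 × 68 × 0.44179 × 4 × 1 = 90.1 kips.
Bearing (0.5 in plate, F_u = 65 ksi): end bolts L_c = 1.6875 − 0.8125/2 = 1.28125, R_n = min(1.2×1.28125×0.5×65, 2.4×0.75×0.5×65) = 49.969 kips/bolt; interior L_c = 2.1875 − 0.8125 = 1.375, R_n = 53.625 kips/bolt. φR_n = 0.75 × (1×49.969 + 3×53.625) = 158.1 kips.
Block shear: shear path 1×[1.6875+3×2.1875] = 1×8.25 in, A_gv = 4.125, A_nv = 1×(8.25 − 3.5×0.875)×0.5 = 2.5938 in²; tension to near edge: (1.25 − 0.5×0.875)×0.5 = 0.40625 in². R_n = min(0.6×65×2.5938, 0.6×50×4.125) + 1.0×65×0.40625 = min(101.16, 123.75) + 26.406 = 127.57 kips. φR_n = 0.75 × 127.57 = 95.7 kips.
Governing: min(90.1, 158.1, 95.7) = 90.1 kips → bolt shear.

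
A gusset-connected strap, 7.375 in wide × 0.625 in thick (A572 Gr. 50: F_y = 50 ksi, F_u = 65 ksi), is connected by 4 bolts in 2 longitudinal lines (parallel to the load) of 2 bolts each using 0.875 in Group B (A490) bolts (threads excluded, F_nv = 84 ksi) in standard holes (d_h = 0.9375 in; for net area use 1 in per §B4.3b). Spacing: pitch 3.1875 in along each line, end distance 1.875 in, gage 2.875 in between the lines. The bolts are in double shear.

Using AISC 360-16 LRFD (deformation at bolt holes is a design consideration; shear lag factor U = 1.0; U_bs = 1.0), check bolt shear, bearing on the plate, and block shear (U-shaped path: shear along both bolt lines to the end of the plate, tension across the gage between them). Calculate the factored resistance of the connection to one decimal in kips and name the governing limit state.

187.4 kips (block shear governs)

Bolt shear: A_b = π(0.875)²/4 = 0.60132 in². φR_n = 0.75 × 84 × 0.60132 × 4 × 2 = 303.1 kips.
Bearing (0.625 in plate, F_u = 65 ksi): end bolts L_c = 1.875 − 0.9375/2 = 1.40625, R_n = min(1.2×1.40625×0.625×65, 2.4×0.875×0.625×65) = 68.555 kips/bolt; interior L_c = 3.1875 − 0.9375 = 2.25, R_n = 85.313 kips/bolt. φR_n = 0.75 × (2×68.555 + 2×85.313) = 230.8 kips.
Block shear: shear path 2×[1.875+1×3.1875] = 2×5.0625 in, A_gv = 6.3281, A_nv = 2×(5.0625 − 1.5×1)×0.625 = 4.4531 in²; tension across gage: (2.875 − 1×1)×0.625 = 1.1719 in². R_n = min(0.6×65×4.4531, 0.6×50×6.3281) + 1.0×65×1.1719 = min(173.67, 189.84) + 76.174 = 249.84 kips. φR_n = 0.75 × 249.84 = 187.4 kips.
Governing: min(303.1, 230.8, 187.4) = 187.4 kips → block shear.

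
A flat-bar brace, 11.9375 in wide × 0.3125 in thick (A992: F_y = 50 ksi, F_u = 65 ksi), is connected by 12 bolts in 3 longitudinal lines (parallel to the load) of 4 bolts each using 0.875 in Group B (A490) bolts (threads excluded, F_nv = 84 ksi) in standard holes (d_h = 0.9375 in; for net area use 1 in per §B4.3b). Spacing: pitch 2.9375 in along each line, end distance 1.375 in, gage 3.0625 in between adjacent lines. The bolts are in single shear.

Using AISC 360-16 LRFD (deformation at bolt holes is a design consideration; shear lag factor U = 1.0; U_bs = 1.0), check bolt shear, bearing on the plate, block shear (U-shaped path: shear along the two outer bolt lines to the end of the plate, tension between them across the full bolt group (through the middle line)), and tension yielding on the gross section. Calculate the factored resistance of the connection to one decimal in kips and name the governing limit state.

167.9 kips (gross-section yield governs)

Bolt shear: A_b = π(0.875)²/4 = 0.60132 in². φR_n = 0.75 × 84 × 0.60132 × 12 × 1 = 454.6 kips.
Bearing (0.3125 in plate, F_u = 65 ksi): end bolts L_c = 1.375 − 0.9375/2 = 0.90625, R_n = min(1.2×0.90625×0.3125×65, 2.4×0.875×0.3125×65) = 22.09 kips/bolt; interior L_c = 2.9375 − 0.9375 = 2, R_n = 42.656 kips/bolt. φR_n = 0.75 × (3×22.09 + 9×42.656) = 337.6 kips.
Block shear: shear path 2×[1.375+3×2.9375] = 2×10.1875 in, A_gv = 6.3672, A_nv = 2×(10.1875 − 3.5×1)×0.3125 = 4.1797 in²; tension across gage: (6.125 − 2×1)×0.3125 = 1.2891 in². R_n = min(0.6×65×4.1797, 0.6×50×6.3672) + 1.0×65×1.2891 = min(163.01, 191.02) + 83.792 = 246.8 kips. φR_n = 0.75 × 246.8 = 185.1 kips.
Tension yield (gross): A_g = 11.9375×0.3125 = 3.7305 in². φR_n = 0.90 × 50 × 3.7305 = 167.9 kips.
Governing: min(454.6, 337.6, 185.1, 167.9) = 167.9 kips → gross-section yield.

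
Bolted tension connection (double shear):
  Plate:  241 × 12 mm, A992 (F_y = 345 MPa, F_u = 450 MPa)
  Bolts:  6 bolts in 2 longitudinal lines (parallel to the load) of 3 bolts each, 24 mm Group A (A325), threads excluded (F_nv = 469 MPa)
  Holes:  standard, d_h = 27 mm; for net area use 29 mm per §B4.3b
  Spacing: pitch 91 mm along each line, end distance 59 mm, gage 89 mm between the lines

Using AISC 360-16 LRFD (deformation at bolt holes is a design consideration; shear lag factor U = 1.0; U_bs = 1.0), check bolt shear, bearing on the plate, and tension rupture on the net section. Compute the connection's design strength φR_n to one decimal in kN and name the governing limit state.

Bolt shear: A_b = π(24)²/4 = 452.39 mm². φR_n = 0.75 × 469 × 452.39 × 6 × 2 = 1909.5 kN.
Bearing (12 mm plate, F_u = 450 MPa): end bolts L_c = 59 − 27/2 = 45.5, R_n = min(1.2×45.5×12×450, 2.4×24×12×450) = 294.84 kN/bolt; interior L_c = 91 − 27 = 64, R_n = 311.04 kN/bolt. φR_n = 0.75 × (2×294.84 + 4×311.04) = 1375.4 kN.
Tension rupture (net): A_n = (241 − 2×29)×12 = 2196 mm² (U = 1.0, A_e = A_n). φR_n = 0.75 × 450 × 2196 = 741.2 kN.
Governing: min(1909.5, 1375.4, 741.2) = 741.2 kN → net-section rupture.

741.2 kN (net-section rupture governs)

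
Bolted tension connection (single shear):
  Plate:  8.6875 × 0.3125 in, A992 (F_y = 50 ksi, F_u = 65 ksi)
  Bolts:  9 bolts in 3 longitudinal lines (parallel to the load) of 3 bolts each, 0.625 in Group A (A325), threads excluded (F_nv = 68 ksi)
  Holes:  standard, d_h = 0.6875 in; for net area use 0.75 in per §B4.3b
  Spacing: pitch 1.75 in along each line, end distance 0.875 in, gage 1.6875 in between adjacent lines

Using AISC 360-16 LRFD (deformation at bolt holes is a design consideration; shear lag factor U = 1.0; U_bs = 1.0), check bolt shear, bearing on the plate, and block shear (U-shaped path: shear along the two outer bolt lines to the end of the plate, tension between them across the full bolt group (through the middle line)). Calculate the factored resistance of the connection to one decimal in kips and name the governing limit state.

Bolt shear: A_b = π(0.625)²/4 = 0.3068 in². φR_n = 0.75 × 68 × 0.3068 × 9 × 1 = 140.8 kips.
Bearing (0.3125 in plate, F_u = 65 ksi): end bolts L_c = 0.875 − 0.6875/2 = 0.53125, R_n = min(1.2×0.53125×0.3125×65, 2.4×0.625×0.3125×65) = 12.949 kips/bolt; interior L_c = 1.75 − 0.6875 = 1.0625, R_n = 25.898 kips/bolt. φR_n = 0.75 × (3×12.949 + 6×25.898) = 145.7 kips.
Block shear: shear path 2×[0.875+2×1.75] = 2×4.375 in, A_gv = 2.7344, A_nv = 2×(4.375 − 2.5×0.75)×0.3125 = 1.5625 in²; tension across gage: (3.375 − 2×0.75)×0.3125 = 0.58594 in². R_n = min(0.6×65×1.5625, 0.6×50×2.7344) + 1.0×65×0.58594 = min(60.938, 82.032) + 38.086 = 99.024 kips. φR_n = 0.75 × 99.024 = 74.3 kips.
Governing: min(140.8, 145.7, 74.3) = 74.3 kips → block shear.

74.3 kips (block shear governs)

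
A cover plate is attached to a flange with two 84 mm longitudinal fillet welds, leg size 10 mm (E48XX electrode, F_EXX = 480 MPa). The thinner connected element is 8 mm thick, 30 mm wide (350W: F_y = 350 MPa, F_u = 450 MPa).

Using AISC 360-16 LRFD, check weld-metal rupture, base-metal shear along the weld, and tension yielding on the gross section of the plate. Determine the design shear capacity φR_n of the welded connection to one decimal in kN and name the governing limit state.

Weld metal: throat = 0.707×10 = 7.07 mm, L = 2×84 = 168 mm. φR_n = 0.75 × 0.6 × 480 × 7.07 × 168 = 256.6 kN.
Base metal shear (8 mm plate): yield φR_n = 1.0×0.6×350×8×168 = 282.2 kN; rupture φR_n = 0.75×0.6×450×8×168 = 272.2 kN; take 272.2 kN (rupture).
Tension yield (gross): A_g = 30×8 = 240 mm². φR_n = 0.90 × 350 × 240 = 75.6 kN.
Governing: min(256.6, 272.2, 75.6) = 75.6 kN → gross-section yield.

75.6 kN (gross-section yield governs)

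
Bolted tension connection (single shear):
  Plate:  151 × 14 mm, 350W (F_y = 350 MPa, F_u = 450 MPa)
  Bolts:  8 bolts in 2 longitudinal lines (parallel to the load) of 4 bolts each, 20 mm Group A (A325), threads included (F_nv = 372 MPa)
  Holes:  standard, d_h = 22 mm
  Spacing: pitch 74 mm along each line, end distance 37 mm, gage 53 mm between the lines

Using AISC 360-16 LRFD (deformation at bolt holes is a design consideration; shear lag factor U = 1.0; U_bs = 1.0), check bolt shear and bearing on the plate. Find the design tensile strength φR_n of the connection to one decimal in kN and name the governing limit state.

Bolt shear: A_b = π(20)²/4 = 314.16 mm². φR_n = 0.75 × 372 × 314.16 × 8 × 1 = 701.2 kN.
Bearing (14 mm plate, F_u = 450 MPa): end bolts L_c = 37 − 22/2 = 26, R_n = min(1.2×26×14×450, 2.4×20×14×450) = 196.56 kN/bolt; interior L_c = 74 − 22 = 52, R_n = 302.4 kN/bolt. φR_n = 0.75 × (2×196.56 + 6×302.4) = 1655.6 kN.
Governing: min(701.2, 1655.6) = 701.2 kN → bolt shear.

701.2 kN (bolt shear governs)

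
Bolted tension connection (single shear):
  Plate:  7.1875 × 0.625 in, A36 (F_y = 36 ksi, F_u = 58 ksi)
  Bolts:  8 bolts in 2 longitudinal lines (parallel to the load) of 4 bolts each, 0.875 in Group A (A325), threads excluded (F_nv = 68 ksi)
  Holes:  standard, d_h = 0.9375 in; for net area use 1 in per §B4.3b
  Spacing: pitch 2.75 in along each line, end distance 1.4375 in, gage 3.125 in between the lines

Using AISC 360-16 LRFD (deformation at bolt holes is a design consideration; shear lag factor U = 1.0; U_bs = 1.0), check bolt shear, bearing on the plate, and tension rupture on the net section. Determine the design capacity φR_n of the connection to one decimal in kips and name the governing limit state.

141.0 kips (net-section rupture governs)

Bolt shear: A_b = π(0.875)²/4 = 0.60132 in². φR_n = 0.75 × 68 × 0.60132 × 8 × 1 = 245.3 kips.
Bearing (0.625 in plate, F_u = 58 ksi): end bolts L_c = 1.4375 − 0.9375/2 = 0.96875, R_n = min(1.2×0.96875×0.625×58, 2.4×0.875×0.625×58) = 42.141 kips/bolt; interior L_c = 2.75 − 0.9375 = 1.8125, R_n = 76.125 kips/bolt. φR_n = 0.75 × (2×42.141 + 6×76.125) = 405.8 kips.
Tension rupture (net): A_n = (7.1875 − 2×1)×0.625 = 3.2422 in² (U = 1.0, A_e = A_n). φR_n = 0.75 × 58 × 3.2422 = 141.0 kips.
Governing: min(245.3, 405.8, 141.0) = 141.0 kips → net-section rupture.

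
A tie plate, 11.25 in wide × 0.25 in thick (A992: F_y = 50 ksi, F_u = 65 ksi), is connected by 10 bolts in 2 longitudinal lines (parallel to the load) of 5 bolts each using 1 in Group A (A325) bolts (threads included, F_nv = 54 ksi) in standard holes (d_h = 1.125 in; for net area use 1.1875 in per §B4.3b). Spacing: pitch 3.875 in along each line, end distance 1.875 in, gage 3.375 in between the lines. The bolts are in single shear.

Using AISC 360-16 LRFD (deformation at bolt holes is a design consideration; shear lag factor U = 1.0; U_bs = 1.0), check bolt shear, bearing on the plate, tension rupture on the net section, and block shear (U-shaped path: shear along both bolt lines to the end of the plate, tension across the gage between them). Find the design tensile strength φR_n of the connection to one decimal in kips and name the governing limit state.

Bolt shear: A_b = π(1)²/4 = 0.7854 in². φR_n = 0.75 × 54 × 0.7854 × 10 × 1 = 318.1 kips.
Bearing (0.25 in plate, F_u = 65 ksi): end bolts L_c = 1.875 − 1.125/2 = 1.3125, R_n = min(1.2×1.3125×0.25×65, 2.4×1×0.25×65) = 25.594 kips/bolt; interior L_c = 3.875 − 1.125 = 2.75, R_n = 39 kips/bolt. φR_n = 0.75 × (2×25.594 + 8×39) = 272.4 kips.
Tension rupture (net): A_n = (11.25 − 2×1.1875)×0.25 = 2.2188 in² (U = 1.0, A_e = A_n). φR_n = 0.75 × 65 × 2.2188 = 108.2 kips.
Block shear: shear path 2×[1.875+4×3.875] = 2×17.375 in, A_gv = 8.6875, A_nv = 2×(17.375 − 4.5×1.1875)×0.25 = 6.0156 in²; tension across gage: (3.375 − 1×1.1875)×0.25 = 0.54688 in². R_n = min(0.6×65×6.0156, 0.6×50×8.6875) + 1.0×65×0.54688 = min(234.61, 260.63) + 35.547 = 270.16 kips. φR_n = 0.75 × 270.16 = 202.6 kips.
Governing: min(318.1, 272.4, 108.2, 202.6) = 108.2 kips → net-section rupture.

108.2 kips (net-section rupture governs)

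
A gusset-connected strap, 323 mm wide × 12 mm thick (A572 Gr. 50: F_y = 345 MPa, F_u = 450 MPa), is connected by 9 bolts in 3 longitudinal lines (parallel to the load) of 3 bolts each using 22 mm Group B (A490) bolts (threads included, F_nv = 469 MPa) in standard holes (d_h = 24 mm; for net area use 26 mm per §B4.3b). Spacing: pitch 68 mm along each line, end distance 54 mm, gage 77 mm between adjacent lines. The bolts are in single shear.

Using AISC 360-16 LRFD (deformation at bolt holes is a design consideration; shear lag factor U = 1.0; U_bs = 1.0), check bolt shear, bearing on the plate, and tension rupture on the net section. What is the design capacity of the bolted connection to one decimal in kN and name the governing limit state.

992.3 kN (net-section rupture governs)

Bolt shear: A_b = π(22)²/4 = 380.13 mm². φR_n = 0.75 × 469 × 380.13 × 9 × 1 = 1203.4 kN.
Bearing (12 mm plate, F_u = 450 MPa): end bolts L_c = 54 − 24/2 = 42, R_n = min(1.2×42×12×450, 2.4×22×12×450) = 272.16 kN/bolt; interior L_c = 68 − 24 = 44, R_n = 285.12 kN/bolt. φR_n = 0.75 × (3×272.16 + 6×285.12) = 1895.4 kN.
Tension rupture (net): A_n = (323 − 3×26)×12 = 2940 mm² (U = 1.0, A_e = A_n). φR_n = 0.75 × 450 × 2940 = 992.3 kN.
Governing: min(1203.4, 1895.4, 992.3) = 992.3 kN → net-section rupture.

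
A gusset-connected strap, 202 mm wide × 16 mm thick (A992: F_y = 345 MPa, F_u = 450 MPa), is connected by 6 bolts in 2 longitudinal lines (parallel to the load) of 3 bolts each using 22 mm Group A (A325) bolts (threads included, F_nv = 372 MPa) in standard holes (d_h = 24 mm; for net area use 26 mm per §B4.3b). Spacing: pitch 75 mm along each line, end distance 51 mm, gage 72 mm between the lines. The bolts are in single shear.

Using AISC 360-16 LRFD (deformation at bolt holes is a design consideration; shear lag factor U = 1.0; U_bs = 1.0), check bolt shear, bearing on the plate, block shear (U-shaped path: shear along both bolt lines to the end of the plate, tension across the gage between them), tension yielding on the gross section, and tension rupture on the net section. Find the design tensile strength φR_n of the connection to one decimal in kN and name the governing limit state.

636.3 kN (bolt shear governs)

Bolt shear: A_b = π(22)²/4 = 380.13 mm². φR_n = 0.75 × 372 × 380.13 × 6 × 1 = 636.3 kN.
Bearing (16 mm plate, F_u = 450 MPa): end bolts L_c = 51 − 24/2 = 39, R_n = min(1.2×39×16×450, 2.4×22×16×450) = 336.96 kN/bolt; interior L_c = 75 − 24 = 51, R_n = 380.16 kN/bolt. φR_n = 0.75 × (2×336.96 + 4×380.16) = 1645.9 kN.
Block shear: shear path 2×[51+2×75] = 2×201 mm, A_gv = 6432, A_nv = 2×(201 − 2.5×26)×16 = 4352 mm²; tension across gage: (72 − 1×26)×16 = 736 mm². R_n = min(0.6×450×4352, 0.6×345×6432) + 1.0×450×736 = min(1175, 1331.4) + 331.2 = 1506.2 kN. φR_n = 0.75 × 1506.2 = 1129.7 kN.
Tension yield (gross): A_g = 202×16 = 3232 mm². φR_n = 0.90 × 345 × 3232 = 1003.5 kN.
Tension rupture (net): A_n = (202 − 2×26)×16 = 2400 mm² (U = 1.0, A_e = A_n). φR_n = 0.75 × 450 × 2400 = 810.0 kN.
Governing: min(636.3, 1645.9, 1129.7, 1003.5, 810.0) = 636.3 kN → bolt shear.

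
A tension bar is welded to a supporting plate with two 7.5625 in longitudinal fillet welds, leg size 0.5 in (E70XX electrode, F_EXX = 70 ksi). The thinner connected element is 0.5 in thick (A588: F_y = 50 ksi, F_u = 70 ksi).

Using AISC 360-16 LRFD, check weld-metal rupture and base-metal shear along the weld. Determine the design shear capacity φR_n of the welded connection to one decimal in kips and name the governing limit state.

168.4 kips (weld metal governs)

Weld metal: throat = 0.707×0.5 = 0.3535 in, L = 2×7.5625 = 15.125 in. φR_n = 0.75 × 0.6 × 70 × 0.3535 × 15.125 = 168.4 kips.
Base metal shear (0.5 in plate): yield φR_n = 1.0×0.6×50×0.5×15.125 = 226.9 kips; rupture φR_n = 0.75×0.6×70×0.5×15.125 = 238.2 kips; take 226.9 kips (yield).
Governing: min(168.4, 226.9) = 168.4 kips → weld metal.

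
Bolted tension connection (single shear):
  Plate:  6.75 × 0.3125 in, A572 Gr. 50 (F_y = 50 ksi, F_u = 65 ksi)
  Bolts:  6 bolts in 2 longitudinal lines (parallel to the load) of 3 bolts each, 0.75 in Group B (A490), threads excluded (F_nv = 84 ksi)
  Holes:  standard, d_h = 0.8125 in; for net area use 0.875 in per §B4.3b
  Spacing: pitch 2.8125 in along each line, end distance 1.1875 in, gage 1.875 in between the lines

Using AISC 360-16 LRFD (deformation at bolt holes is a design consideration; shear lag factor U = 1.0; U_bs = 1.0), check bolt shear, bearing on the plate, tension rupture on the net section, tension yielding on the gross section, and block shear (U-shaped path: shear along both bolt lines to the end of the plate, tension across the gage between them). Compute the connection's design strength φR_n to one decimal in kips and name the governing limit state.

Bolt shear: A_b = π(0.75)²/4 = 0.44179 in². φR_n = 0.75 × 84 × 0.44179 × 6 × 1 = 167.0 kips.
Bearing (0.3125 in plate, F_u = 65 ksi): end bolts L_c = 1.1875 − 0.8125/2 = 0.78125, R_n = min(1.2×0.78125×0.3125×65, 2.4×0.75×0.3125×65) = 19.043 kips/bolt; interior L_c = 2.8125 − 0.8125 = 2, R_n = 36.563 kips/bolt. φR_n = 0.75 × (2×19.043 + 4×36.563) = 138.3 kips.
Tension rupture (net): A_n = (6.75 − 2×0.875)×0.3125 = 1.5625 in² (U = 1.0, A_e = A_n). φR_n = 0.75 × 65 × 1.5625 = 76.2 kips.
Tension yield (gross): A_g = 6.75×0.3125 = 2.1094 in². φR_n = 0.90 × 50 × 2.1094 = 94.9 kips.
Block shear: shear path 2×[1.1875+2×2.8125] = 2×6.8125 in, A_gv = 4.2578, A_nv = 2×(6.8125 − 2.5×0.875)×0.3125 = 2.8906 in²; tension across gage: (1.875 − 1×0.875)×0.3125 = 0.3125 in². R_n = min(0.6×65×2.8906, 0.6×50×4.2578) + 1.0×65×0.3125 = min(112.73, 127.73) + 20.313 = 133.04 kips. φR_n = 0.75 × 133.04 = 99.8 kips.
Governing: min(167.0, 138.3, 76.2, 94.9, 99.8) = 76.2 kips → net-section rupture.

76.2 kips (net-section rupture governs)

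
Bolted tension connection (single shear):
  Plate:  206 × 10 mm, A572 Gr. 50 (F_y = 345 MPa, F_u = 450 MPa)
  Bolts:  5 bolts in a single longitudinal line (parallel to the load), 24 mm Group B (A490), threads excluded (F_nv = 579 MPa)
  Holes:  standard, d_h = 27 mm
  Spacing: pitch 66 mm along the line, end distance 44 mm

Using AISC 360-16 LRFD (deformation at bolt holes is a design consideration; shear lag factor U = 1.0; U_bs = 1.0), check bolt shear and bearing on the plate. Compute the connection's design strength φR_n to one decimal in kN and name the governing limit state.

Bolt shear: A_b = π(24)²/4 = 452.39 mm². φR_n = 0.75 × 579 × 452.39 × 5 × 1 = 982.3 kN.
Bearing (10 mm plate, F_u = 450 MPa): end bolts L_c = 44 − 27/2 = 30.5, R_n = min(1.2×30.5×10×450, 2.4×24×10×450) = 164.7 kN/bolt; interior L_c = 66 − 27 = 39, R_n = 210.6 kN/bolt. φR_n = 0.75 × (1×164.7 + 4×210.6) = 755.3 kN.
Governing: min(982.3, 755.3) = 755.3 kN → bearing.

755.3 kN (bearing governs)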